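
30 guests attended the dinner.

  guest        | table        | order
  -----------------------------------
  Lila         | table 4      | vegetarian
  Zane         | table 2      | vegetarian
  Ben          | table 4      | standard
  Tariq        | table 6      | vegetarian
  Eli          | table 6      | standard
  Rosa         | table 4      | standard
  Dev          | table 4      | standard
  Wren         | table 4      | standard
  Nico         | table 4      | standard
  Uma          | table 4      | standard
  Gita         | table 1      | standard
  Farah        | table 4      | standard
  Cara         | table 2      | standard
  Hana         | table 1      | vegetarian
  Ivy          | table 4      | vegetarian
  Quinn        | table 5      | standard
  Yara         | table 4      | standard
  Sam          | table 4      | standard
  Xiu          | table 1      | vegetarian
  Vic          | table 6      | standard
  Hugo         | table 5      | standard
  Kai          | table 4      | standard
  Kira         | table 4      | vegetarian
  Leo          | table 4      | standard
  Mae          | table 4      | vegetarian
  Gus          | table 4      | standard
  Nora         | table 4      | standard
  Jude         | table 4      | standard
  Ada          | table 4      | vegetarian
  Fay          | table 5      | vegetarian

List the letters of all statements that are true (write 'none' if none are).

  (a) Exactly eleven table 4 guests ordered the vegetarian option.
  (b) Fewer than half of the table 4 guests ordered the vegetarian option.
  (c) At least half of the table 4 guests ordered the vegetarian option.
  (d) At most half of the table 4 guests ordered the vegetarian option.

(b), (d)

|A| = 19, |A ∩ B| = 5, |A ∖ B| = 14.
(a) |A ∩ B| = 11: fails.
(b) |A ∩ B| < |A ∖ B|: holds.
(c) |A ∩ B| ≥ |A ∖ B|: fails.
(d) |A ∩ B| ≤ |A ∖ B|: holds.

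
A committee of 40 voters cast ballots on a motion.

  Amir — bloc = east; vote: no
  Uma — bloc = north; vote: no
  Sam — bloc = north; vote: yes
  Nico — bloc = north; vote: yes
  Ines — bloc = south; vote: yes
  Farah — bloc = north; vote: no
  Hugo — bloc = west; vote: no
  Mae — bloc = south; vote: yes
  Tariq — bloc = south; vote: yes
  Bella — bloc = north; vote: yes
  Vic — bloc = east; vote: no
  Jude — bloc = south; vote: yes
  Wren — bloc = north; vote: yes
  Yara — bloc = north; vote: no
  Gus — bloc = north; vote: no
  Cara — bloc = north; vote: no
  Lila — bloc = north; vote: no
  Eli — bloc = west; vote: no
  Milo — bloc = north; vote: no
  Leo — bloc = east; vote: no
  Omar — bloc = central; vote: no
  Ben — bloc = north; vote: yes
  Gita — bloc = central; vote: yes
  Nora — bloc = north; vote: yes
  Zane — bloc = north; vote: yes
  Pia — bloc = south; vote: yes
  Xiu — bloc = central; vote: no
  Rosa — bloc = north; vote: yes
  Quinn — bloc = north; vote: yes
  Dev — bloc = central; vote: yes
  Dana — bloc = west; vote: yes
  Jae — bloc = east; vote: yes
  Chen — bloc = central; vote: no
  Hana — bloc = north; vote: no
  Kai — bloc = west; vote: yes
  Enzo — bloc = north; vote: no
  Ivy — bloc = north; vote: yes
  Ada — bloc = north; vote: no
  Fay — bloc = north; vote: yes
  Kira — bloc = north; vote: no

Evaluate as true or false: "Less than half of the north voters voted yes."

Truth condition: |A ∩ B| < |A ∖ B|.
|A| = 22, |A ∩ B| = 11, |A ∖ B| = 11.
11 = 11, so the statement is false.

False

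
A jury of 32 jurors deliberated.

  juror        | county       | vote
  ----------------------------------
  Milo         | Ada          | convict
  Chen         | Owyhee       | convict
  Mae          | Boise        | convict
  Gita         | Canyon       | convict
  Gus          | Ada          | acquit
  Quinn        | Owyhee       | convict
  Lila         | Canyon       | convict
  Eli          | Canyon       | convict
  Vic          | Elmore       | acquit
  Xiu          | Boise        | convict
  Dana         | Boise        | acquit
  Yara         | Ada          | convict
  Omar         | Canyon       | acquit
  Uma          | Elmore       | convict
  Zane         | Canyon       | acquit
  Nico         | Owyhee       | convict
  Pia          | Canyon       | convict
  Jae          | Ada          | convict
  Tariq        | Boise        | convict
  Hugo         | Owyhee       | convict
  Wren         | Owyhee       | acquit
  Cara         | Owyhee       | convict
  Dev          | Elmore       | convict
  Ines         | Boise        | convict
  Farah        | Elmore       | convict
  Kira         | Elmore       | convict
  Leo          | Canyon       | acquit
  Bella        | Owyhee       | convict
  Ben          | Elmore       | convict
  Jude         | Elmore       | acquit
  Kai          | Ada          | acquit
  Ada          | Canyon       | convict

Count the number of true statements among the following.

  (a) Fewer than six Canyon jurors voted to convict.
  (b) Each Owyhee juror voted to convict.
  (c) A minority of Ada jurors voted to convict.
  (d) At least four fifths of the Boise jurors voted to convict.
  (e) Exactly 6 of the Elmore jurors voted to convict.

(a) Canyon: |A| = 8, |A ∩ B| = 5; needs |A ∩ B| < 6 — true.
(b) Owyhee: |A| = 7, |A ∩ B| = 6; needs A ⊆ B, i.e. every element of A is in B (|A ∖ B| = 0) — false.
(c) Ada: |A| = 5, |A ∩ B| = 3; needs |A ∩ B| < |A ∖ B| — false.
(d) Boise: |A| = 5, |A ∩ B| = 4; needs |A ∩ B| / |A| ≥ 4/5 — true.
(e) Elmore: |A| = 7, |A ∩ B| = 5; needs |A ∩ B| = 6 — false.

2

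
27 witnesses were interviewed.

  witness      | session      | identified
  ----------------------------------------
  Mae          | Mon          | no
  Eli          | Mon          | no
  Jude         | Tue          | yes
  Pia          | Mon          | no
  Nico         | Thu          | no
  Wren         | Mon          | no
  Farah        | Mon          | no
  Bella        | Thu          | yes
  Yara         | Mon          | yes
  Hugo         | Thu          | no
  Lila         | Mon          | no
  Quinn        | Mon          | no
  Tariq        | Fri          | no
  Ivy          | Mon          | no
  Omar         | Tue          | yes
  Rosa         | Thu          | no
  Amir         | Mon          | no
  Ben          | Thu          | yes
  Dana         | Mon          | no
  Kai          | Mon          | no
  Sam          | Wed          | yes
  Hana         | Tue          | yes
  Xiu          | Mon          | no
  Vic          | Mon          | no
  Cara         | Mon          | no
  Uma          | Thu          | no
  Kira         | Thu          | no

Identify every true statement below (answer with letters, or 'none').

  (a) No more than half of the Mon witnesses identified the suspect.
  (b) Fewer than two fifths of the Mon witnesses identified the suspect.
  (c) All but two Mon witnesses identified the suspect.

|A| = 15, |A ∩ B| = 1, |A ∖ B| = 14.
(a) |A ∩ B| ≤ |A ∖ B|: holds.
(b) |A ∩ B| / |A| < 2/5: holds.
(c) |A ∖ B| = 2: fails.

(a), (b)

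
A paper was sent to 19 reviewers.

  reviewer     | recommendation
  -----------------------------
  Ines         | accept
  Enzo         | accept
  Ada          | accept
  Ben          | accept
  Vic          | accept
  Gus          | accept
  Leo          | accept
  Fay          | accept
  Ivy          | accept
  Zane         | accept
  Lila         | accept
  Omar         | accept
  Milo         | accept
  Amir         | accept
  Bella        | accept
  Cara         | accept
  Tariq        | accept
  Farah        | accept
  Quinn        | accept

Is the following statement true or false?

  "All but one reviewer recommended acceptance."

Truth condition: |A ∖ B| = 1.
|A| = 19, |A ∩ B| = 19, |A ∖ B| = 0.
|A ∖ B| = 0, so the statement is false.

False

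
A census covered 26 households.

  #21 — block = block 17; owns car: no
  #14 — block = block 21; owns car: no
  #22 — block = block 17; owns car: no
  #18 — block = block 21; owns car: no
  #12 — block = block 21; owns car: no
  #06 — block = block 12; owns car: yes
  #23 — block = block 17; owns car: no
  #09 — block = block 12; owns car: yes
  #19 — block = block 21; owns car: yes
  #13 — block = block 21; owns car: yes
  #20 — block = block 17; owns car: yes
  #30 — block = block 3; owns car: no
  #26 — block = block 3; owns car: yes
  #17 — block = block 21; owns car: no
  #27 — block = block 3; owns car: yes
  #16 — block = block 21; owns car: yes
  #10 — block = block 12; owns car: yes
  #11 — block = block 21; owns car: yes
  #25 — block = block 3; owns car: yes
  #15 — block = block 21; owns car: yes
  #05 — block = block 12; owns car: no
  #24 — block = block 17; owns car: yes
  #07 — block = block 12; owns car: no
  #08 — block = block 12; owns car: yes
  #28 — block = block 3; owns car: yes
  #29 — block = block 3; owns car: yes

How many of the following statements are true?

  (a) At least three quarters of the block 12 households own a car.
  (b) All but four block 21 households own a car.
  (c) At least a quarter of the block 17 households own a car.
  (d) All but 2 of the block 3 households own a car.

2

(a) block 12: |A| = 6, |A ∩ B| = 4; needs |A ∩ B| / |A| ≥ 3/4 — false.
(b) block 21: |A| = 9, |A ∩ B| = 5; needs |A ∖ B| = 4 — true.
(c) block 17: |A| = 5, |A ∩ B| = 2; needs |A ∩ B| / |A| ≥ 1/4 — true.
(d) block 3: |A| = 6, |A ∩ B| = 5; needs |A ∖ B| = 2 — false.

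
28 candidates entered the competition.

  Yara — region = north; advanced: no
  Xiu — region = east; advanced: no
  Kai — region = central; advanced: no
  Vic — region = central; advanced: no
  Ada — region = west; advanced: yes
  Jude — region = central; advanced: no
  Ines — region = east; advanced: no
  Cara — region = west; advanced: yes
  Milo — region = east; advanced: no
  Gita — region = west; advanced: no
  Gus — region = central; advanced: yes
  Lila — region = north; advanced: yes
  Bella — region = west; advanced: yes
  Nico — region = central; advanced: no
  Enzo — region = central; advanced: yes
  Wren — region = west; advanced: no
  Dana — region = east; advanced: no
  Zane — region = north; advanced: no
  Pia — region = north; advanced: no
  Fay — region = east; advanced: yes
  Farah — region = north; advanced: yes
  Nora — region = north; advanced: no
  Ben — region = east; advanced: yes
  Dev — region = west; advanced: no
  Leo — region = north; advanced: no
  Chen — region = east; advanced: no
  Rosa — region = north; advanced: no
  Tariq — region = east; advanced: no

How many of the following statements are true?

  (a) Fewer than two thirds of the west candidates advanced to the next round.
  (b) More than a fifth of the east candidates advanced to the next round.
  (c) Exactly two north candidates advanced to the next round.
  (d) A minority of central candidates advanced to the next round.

(a) west: |A| = 6, |A ∩ B| = 3; needs |A ∩ B| / |A| < 2/3 — true.
(b) east: |A| = 8, |A ∩ B| = 2; needs |A ∩ B| / |A| > 1/5 — true.
(c) north: |A| = 8, |A ∩ B| = 2; needs |A ∩ B| = 2 — true.
(d) central: |A| = 6, |A ∩ B| = 2; needs |A ∩ B| < |A ∖ B| — true.

4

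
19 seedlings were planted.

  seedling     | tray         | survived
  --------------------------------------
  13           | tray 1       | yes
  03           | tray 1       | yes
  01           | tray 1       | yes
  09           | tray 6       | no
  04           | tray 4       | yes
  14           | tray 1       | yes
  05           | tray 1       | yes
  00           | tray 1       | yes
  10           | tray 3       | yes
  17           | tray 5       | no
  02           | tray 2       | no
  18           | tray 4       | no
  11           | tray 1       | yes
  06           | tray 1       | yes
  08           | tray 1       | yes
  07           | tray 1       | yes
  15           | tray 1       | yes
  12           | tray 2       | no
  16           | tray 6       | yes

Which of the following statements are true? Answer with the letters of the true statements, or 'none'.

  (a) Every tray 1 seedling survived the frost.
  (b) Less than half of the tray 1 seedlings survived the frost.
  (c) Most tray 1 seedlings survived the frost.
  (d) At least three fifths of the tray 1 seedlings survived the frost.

|A| = 11, |A ∩ B| = 11, |A ∖ B| = 0.
(a) A ⊆ B, i.e. every element of A is in B (|A ∖ B| = 0): holds.
(b) |A ∩ B| < |A ∖ B|: fails.
(c) |A ∩ B| > |A ∖ B|: holds.
(d) |A ∩ B| / |A| ≥ 3/5: holds.

(a), (c), (d)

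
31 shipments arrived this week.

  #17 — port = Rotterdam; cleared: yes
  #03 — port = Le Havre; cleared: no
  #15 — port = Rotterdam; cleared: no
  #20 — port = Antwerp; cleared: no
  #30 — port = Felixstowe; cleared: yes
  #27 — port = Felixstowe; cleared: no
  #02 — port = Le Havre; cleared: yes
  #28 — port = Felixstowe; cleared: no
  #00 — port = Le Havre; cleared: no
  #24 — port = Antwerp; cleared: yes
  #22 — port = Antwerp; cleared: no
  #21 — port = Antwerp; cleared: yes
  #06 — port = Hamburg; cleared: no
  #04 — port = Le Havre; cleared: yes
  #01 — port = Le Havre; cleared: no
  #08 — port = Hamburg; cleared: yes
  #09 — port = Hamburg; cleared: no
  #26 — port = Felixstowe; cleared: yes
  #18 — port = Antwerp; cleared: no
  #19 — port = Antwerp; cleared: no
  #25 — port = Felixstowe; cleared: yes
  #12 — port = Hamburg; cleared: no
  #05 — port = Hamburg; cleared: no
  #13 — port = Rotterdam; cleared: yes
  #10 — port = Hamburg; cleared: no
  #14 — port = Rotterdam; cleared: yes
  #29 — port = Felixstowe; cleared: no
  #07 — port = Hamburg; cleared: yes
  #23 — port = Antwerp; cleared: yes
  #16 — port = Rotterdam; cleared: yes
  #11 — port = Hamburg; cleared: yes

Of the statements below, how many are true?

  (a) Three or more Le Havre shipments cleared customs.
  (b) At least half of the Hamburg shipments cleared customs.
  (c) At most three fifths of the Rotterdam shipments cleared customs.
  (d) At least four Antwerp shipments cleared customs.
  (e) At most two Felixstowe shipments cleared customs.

0

(a) Le Havre: |A| = 5, |A ∩ B| = 2; needs |A ∩ B| ≥ 3 — false.
(b) Hamburg: |A| = 8, |A ∩ B| = 3; needs |A ∩ B| ≥ |A ∖ B| — false.
(c) Rotterdam: |A| = 5, |A ∩ B| = 4; needs |A ∩ B| / |A| ≤ 3/5 — false.
(d) Antwerp: |A| = 7, |A ∩ B| = 3; needs |A ∩ B| ≥ 4 — false.
(e) Felixstowe: |A| = 6, |A ∩ B| = 3; needs |A ∩ B| ≤ 2 — false.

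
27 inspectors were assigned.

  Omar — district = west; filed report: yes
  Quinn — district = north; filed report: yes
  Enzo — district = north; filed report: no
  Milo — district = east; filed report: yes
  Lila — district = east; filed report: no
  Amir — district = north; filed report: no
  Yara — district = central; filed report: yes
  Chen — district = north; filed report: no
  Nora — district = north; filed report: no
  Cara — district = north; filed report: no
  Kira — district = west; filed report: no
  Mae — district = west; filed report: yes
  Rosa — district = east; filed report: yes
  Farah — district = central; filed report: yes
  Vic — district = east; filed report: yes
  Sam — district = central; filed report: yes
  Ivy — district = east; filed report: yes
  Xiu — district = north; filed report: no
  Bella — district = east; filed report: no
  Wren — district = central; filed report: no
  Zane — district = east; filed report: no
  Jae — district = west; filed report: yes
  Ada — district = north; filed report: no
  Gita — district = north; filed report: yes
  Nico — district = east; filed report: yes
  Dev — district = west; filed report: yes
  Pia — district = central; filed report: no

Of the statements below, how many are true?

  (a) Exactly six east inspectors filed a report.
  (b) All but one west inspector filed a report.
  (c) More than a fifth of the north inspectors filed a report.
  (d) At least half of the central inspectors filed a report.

3

(a) east: |A| = 8, |A ∩ B| = 5; needs |A ∩ B| = 6 — false.
(b) west: |A| = 5, |A ∩ B| = 4; needs |A ∖ B| = 1 — true.
(c) north: |A| = 9, |A ∩ B| = 2; needs |A ∩ B| / |A| > 1/5 — true.
(d) central: |A| = 5, |A ∩ B| = 3; needs |A ∩ B| ≥ |A ∖ B| — true.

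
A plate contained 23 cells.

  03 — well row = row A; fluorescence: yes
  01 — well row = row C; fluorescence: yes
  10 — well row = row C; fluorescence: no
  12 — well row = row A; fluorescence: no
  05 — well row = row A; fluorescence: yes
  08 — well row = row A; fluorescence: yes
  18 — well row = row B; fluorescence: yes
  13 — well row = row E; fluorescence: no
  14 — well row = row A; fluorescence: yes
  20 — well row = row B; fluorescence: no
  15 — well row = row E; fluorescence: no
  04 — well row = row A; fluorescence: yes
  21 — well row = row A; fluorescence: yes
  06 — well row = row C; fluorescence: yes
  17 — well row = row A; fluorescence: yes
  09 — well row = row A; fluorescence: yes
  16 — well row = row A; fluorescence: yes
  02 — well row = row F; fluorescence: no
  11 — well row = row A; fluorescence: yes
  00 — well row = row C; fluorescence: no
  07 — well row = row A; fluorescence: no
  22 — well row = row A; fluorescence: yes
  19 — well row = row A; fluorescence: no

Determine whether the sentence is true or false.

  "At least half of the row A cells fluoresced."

True

The determiner here denotes the relation: |A ∩ B| ≥ |A ∖ B|.
A (the restrictor) = {03, 12, 05, 08, 14, 04, 21, 17, 09, 16, 11, 07, 22, 19}, |A| = 14.
A ∩ B = {03, 05, 08, 14, 04, 21, 17, 09, 16, 11, 22}, so |A ∩ B| = 11.
A ∖ B = {12, 07, 19}, so |A ∖ B| = 3.
11 > 3, so the statement is true.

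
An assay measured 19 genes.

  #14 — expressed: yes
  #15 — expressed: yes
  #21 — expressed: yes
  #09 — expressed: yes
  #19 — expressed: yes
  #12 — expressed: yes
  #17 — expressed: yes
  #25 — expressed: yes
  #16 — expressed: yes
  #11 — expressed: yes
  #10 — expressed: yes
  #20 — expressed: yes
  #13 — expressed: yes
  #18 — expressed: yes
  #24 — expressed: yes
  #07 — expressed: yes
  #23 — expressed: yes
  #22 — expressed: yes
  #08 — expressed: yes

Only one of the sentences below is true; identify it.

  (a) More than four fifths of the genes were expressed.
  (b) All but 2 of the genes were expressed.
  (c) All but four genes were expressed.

(a)

|A| = 19, |A ∩ B| = 19, |A ∖ B| = 0.
(a) requires |A ∩ B| / |A| > 4/5: true.
(b) requires |A ∖ B| = 2: false.
(c) requires |A ∖ B| = 4: false.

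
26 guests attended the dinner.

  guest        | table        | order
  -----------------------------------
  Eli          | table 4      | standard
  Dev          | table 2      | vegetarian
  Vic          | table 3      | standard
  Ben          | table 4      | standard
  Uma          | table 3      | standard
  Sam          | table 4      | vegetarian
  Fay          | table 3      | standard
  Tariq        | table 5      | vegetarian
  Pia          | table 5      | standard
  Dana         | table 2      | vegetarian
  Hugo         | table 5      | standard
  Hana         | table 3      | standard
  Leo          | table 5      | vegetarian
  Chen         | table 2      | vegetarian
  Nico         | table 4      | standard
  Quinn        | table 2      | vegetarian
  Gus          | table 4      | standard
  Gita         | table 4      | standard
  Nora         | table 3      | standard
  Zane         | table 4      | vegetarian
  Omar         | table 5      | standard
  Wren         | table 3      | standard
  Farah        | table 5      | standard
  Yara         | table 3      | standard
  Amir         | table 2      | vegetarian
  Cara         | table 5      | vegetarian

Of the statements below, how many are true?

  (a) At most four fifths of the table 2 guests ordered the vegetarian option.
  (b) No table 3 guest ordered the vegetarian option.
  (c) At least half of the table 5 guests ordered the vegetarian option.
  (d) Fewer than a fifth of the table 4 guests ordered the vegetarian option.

(a) table 2: |A| = 5, |A ∩ B| = 5; needs |A ∩ B| / |A| ≤ 4/5 — false.
(b) table 3: |A| = 7, |A ∩ B| = 0; needs A ∩ B = ∅ (|A ∩ B| = 0) — true.
(c) table 5: |A| = 7, |A ∩ B| = 3; needs |A ∩ B| ≥ |A ∖ B| — false.
(d) table 4: |A| = 7, |A ∩ B| = 2; needs |A ∩ B| / |A| < 1/5 — false.

1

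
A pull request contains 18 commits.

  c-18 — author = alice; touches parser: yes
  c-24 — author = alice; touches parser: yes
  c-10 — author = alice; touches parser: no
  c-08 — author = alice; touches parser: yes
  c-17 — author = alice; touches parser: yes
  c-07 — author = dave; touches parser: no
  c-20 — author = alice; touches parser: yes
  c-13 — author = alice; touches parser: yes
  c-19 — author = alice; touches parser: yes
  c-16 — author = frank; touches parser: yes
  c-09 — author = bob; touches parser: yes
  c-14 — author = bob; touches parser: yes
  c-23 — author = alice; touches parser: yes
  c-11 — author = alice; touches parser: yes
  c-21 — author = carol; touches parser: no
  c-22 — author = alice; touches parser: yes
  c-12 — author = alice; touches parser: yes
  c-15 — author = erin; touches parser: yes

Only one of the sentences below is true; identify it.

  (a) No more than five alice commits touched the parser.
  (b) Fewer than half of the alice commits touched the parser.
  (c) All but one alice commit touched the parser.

(c)

|A| = 12, |A ∩ B| = 11, |A ∖ B| = 1.
(a) requires |A ∩ B| ≤ 5: false.
(b) requires |A ∩ B| < |A ∖ B|: false.
(c) requires |A ∖ B| = 1: true.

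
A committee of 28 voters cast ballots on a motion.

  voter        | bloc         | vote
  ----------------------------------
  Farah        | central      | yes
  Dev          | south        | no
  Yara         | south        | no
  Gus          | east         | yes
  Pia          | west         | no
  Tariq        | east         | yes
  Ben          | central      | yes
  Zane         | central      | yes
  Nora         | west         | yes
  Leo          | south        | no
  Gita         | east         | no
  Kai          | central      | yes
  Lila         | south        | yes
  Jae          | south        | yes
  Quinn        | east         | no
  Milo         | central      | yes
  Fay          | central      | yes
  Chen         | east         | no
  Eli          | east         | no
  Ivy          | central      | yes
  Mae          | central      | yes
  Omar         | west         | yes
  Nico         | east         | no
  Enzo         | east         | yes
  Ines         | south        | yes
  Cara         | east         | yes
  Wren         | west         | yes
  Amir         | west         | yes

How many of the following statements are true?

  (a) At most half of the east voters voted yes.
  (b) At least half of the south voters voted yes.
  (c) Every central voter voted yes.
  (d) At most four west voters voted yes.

4

(a) east: |A| = 9, |A ∩ B| = 4; needs |A ∩ B| ≤ |A ∖ B| — true.
(b) south: |A| = 6, |A ∩ B| = 3; needs |A ∩ B| ≥ |A ∖ B| — true.
(c) central: |A| = 8, |A ∩ B| = 8; needs A ⊆ B, i.e. every element of A is in B (|A ∖ B| = 0) — true.
(d) west: |A| = 5, |A ∩ B| = 4; needs |A ∩ B| ≤ 4 — true.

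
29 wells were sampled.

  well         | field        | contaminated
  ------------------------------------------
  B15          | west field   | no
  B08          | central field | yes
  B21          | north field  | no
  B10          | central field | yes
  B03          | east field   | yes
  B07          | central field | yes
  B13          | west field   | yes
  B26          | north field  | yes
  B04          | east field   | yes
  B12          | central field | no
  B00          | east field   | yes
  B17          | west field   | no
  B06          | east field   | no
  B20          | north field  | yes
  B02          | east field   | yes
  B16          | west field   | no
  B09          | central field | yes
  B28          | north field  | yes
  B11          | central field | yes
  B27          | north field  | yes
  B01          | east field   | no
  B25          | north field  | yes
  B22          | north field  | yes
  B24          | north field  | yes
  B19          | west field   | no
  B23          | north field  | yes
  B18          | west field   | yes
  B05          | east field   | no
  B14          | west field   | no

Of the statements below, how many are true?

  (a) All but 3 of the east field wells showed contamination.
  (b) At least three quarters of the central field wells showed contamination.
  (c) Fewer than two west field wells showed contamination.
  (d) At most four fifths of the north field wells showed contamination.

(a) east field: |A| = 7, |A ∩ B| = 4; needs |A ∖ B| = 3 — true.
(b) central field: |A| = 6, |A ∩ B| = 5; needs |A ∩ B| / |A| ≥ 3/4 — true.
(c) west field: |A| = 7, |A ∩ B| = 2; needs |A ∩ B| < 2 — false.
(d) north field: |A| = 9, |A ∩ B| = 8; needs |A ∩ B| / |A| ≤ 4/5 — false.

2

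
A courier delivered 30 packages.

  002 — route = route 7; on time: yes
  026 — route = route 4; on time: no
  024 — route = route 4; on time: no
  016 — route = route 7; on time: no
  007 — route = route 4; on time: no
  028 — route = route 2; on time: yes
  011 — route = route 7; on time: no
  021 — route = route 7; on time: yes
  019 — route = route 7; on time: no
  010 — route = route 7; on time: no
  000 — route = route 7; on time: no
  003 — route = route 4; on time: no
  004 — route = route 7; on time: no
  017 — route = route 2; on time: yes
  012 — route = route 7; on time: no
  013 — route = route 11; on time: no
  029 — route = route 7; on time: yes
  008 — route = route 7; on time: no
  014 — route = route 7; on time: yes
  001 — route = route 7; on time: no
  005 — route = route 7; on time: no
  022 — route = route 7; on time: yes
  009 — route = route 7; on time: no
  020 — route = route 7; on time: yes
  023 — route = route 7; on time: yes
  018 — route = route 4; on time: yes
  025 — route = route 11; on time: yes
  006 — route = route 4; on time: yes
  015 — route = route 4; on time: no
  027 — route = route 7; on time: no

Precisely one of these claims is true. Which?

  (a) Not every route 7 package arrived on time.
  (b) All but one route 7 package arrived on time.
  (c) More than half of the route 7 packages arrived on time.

(a)

|A| = 19, |A ∩ B| = 7, |A ∖ B| = 12.
(a) requires A ⊄ B (|A ∖ B| ≥ 1): true.
(b) requires |A ∖ B| = 1: false.
(c) requires |A ∩ B| > |A ∖ B|: false.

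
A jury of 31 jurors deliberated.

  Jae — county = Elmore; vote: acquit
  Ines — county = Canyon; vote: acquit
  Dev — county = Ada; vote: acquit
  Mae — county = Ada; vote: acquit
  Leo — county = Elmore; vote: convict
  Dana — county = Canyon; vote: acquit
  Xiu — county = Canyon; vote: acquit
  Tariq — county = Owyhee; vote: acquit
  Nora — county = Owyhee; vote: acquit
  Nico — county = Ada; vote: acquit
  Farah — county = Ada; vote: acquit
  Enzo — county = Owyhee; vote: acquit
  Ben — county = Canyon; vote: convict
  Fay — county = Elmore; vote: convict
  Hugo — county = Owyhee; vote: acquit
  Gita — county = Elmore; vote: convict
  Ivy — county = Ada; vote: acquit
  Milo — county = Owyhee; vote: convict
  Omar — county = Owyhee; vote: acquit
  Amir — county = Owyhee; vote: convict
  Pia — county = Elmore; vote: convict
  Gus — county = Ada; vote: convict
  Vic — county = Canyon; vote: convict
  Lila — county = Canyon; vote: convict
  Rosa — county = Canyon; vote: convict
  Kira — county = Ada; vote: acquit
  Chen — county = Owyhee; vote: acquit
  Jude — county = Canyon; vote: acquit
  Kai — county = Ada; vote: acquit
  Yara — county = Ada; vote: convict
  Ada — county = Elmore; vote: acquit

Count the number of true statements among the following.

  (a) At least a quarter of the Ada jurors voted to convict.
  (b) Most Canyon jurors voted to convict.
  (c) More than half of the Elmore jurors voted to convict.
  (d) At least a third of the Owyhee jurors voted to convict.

1

(a) Ada: |A| = 9, |A ∩ B| = 2; needs |A ∩ B| / |A| ≥ 1/4 — false.
(b) Canyon: |A| = 8, |A ∩ B| = 4; needs |A ∩ B| > |A ∖ B| — false.
(c) Elmore: |A| = 6, |A ∩ B| = 4; needs |A ∩ B| > |A ∖ B| — true.
(d) Owyhee: |A| = 8, |A ∩ B| = 2; needs |A ∩ B| / |A| ≥ 1/3 — false.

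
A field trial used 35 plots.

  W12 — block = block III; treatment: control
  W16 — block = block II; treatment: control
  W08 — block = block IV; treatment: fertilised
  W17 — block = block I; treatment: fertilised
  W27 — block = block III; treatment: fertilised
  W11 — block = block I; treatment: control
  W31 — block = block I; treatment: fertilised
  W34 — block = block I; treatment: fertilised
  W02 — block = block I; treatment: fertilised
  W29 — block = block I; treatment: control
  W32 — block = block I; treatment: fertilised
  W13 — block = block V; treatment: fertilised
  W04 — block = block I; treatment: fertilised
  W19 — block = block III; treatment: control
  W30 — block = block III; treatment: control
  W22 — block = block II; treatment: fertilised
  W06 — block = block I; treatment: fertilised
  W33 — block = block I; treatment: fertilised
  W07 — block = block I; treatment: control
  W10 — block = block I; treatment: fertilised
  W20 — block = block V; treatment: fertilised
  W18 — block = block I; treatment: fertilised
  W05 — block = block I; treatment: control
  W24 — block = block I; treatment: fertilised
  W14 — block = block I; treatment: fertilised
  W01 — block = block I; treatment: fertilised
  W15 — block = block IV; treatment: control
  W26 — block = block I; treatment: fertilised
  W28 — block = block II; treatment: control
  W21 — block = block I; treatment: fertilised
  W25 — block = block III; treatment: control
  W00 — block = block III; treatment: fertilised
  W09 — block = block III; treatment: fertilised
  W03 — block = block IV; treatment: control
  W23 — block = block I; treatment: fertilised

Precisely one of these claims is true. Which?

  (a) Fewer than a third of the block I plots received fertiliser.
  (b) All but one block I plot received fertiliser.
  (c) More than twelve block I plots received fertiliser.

(c)

|A| = 20, |A ∩ B| = 16, |A ∖ B| = 4.
(a) requires |A ∩ B| / |A| < 1/3: false.
(b) requires |A ∖ B| = 1: false.
(c) requires |A ∩ B| > 12: true.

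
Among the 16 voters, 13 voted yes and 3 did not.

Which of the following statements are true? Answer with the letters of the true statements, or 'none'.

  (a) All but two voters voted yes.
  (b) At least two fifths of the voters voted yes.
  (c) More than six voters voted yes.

|A| = 16, |A ∩ B| = 13, |A ∖ B| = 3.
(a) |A ∖ B| = 2: fails.
(b) |A ∩ B| / |A| ≥ 2/5: holds.
(c) |A ∩ B| > 6: holds.

(b), (c)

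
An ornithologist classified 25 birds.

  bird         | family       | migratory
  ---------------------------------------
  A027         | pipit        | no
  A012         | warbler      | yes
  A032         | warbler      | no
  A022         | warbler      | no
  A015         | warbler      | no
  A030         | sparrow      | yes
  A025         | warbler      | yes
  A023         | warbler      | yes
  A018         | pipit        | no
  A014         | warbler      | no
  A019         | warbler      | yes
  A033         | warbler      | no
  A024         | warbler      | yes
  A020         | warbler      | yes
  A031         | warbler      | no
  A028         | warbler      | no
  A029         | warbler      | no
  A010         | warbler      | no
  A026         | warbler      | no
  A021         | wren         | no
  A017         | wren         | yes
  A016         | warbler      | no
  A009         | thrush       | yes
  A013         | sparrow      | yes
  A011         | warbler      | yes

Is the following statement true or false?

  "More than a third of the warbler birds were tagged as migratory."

'More than a third of the warbler birds were tagged as migratory' holds iff |A ∩ B| / |A| > 1/3.
|A| = 18, |A ∩ B| = 7, |A ∖ B| = 11.
|A ∩ B|/|A| = 7/18, so the statement is true.

True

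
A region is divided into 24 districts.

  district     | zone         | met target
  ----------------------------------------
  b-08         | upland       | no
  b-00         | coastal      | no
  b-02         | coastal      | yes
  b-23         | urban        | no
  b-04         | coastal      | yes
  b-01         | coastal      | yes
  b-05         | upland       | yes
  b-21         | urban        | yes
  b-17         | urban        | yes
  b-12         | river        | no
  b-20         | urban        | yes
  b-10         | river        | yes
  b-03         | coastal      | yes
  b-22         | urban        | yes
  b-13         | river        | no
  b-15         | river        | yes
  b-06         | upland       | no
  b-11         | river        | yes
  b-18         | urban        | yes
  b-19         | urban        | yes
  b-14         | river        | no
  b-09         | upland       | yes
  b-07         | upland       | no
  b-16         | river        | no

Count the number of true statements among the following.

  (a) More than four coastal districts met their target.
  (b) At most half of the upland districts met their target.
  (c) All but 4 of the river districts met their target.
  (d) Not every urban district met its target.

(a) coastal: |A| = 5, |A ∩ B| = 4; needs |A ∩ B| > 4 — false.
(b) upland: |A| = 5, |A ∩ B| = 2; needs |A ∩ B| ≤ |A ∖ B| — true.
(c) river: |A| = 7, |A ∩ B| = 3; needs |A ∖ B| = 4 — true.
(d) urban: |A| = 7, |A ∩ B| = 6; needs A ⊄ B (|A ∖ B| ≥ 1) — true.

3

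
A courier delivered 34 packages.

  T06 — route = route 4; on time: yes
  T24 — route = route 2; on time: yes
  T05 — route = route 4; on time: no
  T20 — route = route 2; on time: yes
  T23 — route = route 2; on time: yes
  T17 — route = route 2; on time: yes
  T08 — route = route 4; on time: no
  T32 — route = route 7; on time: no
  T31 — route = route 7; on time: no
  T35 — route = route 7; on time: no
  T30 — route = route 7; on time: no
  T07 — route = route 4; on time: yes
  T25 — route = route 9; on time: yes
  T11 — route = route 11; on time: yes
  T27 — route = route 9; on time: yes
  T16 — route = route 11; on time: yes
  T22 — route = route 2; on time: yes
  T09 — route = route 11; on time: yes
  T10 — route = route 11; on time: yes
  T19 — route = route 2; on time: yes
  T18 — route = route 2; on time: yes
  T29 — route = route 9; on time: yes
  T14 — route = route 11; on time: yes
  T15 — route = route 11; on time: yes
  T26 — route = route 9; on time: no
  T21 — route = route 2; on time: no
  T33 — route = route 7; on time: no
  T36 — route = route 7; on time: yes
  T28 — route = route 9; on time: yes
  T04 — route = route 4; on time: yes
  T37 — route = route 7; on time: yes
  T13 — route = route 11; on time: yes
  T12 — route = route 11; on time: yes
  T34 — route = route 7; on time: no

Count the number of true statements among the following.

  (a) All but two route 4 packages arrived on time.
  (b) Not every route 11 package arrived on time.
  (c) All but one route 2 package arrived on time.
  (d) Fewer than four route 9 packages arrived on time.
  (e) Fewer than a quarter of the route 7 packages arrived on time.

(a) route 4: |A| = 5, |A ∩ B| = 3; needs |A ∖ B| = 2 — true.
(b) route 11: |A| = 8, |A ∩ B| = 8; needs A ⊄ B (|A ∖ B| ≥ 1) — false.
(c) route 2: |A| = 8, |A ∩ B| = 7; needs |A ∖ B| = 1 — true.
(d) route 9: |A| = 5, |A ∩ B| = 4; needs |A ∩ B| < 4 — false.
(e) route 7: |A| = 8, |A ∩ B| = 2; needs |A ∩ B| / |A| < 1/4 — false.

2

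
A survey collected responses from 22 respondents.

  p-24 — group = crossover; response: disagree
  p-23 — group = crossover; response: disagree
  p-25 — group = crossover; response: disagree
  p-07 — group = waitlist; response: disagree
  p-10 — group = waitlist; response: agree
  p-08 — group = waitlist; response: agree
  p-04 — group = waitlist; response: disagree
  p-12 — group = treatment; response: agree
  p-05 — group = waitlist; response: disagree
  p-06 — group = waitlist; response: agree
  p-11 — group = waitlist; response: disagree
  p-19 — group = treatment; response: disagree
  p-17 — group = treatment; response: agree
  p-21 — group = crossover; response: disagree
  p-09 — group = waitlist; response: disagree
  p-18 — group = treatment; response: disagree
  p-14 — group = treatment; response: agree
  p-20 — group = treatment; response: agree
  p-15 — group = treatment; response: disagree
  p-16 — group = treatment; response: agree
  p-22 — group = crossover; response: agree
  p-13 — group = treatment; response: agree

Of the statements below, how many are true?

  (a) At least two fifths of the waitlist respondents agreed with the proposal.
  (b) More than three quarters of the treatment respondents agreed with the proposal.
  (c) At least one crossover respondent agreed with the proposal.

1

(a) waitlist: |A| = 8, |A ∩ B| = 3; needs |A ∩ B| / |A| ≥ 2/5 — false.
(b) treatment: |A| = 9, |A ∩ B| = 6; needs |A ∩ B| / |A| > 3/4 — false.
(c) crossover: |A| = 5, |A ∩ B| = 1; needs A ∩ B ≠ ∅ (|A ∩ B| ≥ 1) — true.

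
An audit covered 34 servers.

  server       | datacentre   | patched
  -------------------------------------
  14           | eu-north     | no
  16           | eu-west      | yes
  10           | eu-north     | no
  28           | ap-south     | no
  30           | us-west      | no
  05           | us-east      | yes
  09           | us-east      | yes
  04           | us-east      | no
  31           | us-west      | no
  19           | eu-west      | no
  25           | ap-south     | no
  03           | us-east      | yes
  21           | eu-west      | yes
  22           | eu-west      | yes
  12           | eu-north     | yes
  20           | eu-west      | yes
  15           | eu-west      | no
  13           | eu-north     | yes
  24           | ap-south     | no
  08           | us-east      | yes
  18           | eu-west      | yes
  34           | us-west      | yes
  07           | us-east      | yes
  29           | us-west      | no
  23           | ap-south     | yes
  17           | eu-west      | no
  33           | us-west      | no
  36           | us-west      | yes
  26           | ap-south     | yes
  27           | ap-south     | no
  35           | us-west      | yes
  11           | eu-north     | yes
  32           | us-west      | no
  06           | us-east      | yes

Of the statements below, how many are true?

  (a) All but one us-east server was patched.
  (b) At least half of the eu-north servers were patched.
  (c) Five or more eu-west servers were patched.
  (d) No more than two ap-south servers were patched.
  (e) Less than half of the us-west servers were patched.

5

(a) us-east: |A| = 7, |A ∩ B| = 6; needs |A ∖ B| = 1 — true.
(b) eu-north: |A| = 5, |A ∩ B| = 3; needs |A ∩ B| ≥ |A ∖ B| — true.
(c) eu-west: |A| = 8, |A ∩ B| = 5; needs |A ∩ B| ≥ 5 — true.
(d) ap-south: |A| = 6, |A ∩ B| = 2; needs |A ∩ B| ≤ 2 — true.
(e) us-west: |A| = 8, |A ∩ B| = 3; needs |A ∩ B| < |A ∖ B| — true.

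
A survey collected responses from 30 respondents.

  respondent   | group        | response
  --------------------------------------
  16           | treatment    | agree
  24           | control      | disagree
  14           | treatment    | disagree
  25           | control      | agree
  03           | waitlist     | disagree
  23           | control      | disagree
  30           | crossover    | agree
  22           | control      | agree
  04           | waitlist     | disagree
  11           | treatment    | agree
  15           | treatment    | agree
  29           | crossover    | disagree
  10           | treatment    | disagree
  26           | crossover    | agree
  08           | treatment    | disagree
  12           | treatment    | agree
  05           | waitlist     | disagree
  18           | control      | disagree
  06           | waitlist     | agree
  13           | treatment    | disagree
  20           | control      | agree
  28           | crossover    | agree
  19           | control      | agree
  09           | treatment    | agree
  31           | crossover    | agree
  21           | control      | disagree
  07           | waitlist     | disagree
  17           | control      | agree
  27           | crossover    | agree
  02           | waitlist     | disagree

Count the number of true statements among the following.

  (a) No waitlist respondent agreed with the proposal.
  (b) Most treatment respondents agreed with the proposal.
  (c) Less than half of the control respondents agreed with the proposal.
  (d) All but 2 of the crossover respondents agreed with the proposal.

1

(a) waitlist: |A| = 6, |A ∩ B| = 1; needs A ∩ B = ∅ (|A ∩ B| = 0) — false.
(b) treatment: |A| = 9, |A ∩ B| = 5; needs |A ∩ B| > |A ∖ B| — true.
(c) control: |A| = 9, |A ∩ B| = 5; needs |A ∩ B| < |A ∖ B| — false.
(d) crossover: |A| = 6, |A ∩ B| = 5; needs |A ∖ B| = 2 — false.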